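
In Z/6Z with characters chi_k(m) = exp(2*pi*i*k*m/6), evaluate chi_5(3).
chi_5(3) = zeta_6^15 = -1

Why: chi_5(3) = zeta_6^(5*3) = zeta_6^15. Since zeta_6^6 = 1, this equals zeta_6^3 = exp(2*pi*i*3/6) = -1.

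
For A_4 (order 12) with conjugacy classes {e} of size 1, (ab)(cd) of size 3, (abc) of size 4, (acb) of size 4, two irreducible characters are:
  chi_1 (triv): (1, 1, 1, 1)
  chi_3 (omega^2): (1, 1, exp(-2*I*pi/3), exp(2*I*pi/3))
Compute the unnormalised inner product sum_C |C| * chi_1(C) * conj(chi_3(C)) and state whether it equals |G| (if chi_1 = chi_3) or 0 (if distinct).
Sum = 0; so <chi_1, chi_3> = 0 (distinct irreducibles are orthogonal).

Derivation: Compute term by term over conjugacy classes (|C| * chi_1(C) * conj(chi_3(C))):
  1*(1)*conj(1) + 3*(1)*conj(1) + 4*(1)*conj(exp(-2*I*pi/3)) + 4*(1)*conj(exp(2*I*pi/3))
  = (1) + (3) + (4*exp(2*I*pi/3)) + (4*exp(-2*I*pi/3))
  = 0.
(Exp terms are combined using exp(i*s)*conj(exp(i*t)) = exp(i*(s-t)), and sums of them are collapsed using the identity that for every m > 1 the m distinct m-th roots of unity sum to 0, e.g. 1 + exp(2*I*pi/3) + exp(-2*I*pi/3) = 0.)
Dividing by |G| = 12 gives 0/12 = 0, matching the row-orthogonality relation <chi_1, chi_3> = [chi_1 = chi_3].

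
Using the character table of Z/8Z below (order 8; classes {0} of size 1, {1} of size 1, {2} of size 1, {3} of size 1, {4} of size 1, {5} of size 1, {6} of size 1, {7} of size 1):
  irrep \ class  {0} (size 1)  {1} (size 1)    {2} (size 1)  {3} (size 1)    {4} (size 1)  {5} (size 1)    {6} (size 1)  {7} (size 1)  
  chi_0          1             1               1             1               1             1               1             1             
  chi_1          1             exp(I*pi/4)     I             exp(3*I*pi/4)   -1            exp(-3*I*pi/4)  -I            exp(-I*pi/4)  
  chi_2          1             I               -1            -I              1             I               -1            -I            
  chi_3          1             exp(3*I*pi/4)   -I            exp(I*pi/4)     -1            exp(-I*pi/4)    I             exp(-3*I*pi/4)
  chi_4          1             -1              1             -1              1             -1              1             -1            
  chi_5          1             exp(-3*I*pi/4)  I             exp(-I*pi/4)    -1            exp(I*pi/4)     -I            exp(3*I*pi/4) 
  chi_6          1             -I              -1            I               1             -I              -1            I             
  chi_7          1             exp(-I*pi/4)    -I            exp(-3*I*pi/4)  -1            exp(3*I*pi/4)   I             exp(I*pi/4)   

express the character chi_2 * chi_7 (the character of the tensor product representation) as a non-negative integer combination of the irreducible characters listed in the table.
chi_2 tensor chi_7 = chi_1 (all other irreducibles have multiplicity 0).

The character of a tensor product is the pointwise product (chi_2 * chi_7)(C) = chi_2(C) * chi_7(C):
  {0}: (1)*(1), {1}: (I)*(exp(-I*pi/4)), {2}: (-1)*(-I), {3}: (-I)*(exp(-3*I*pi/4)), {4}: (1)*(-1), {5}: (I)*(exp(3*I*pi/4)), {6}: (-1)*(I), {7}: (-I)*(exp(I*pi/4))
so (chi_2 * chi_7) takes values
  {0} -> 1, {1} -> exp(I*pi/4), {2} -> I, {3} -> -exp(-I*pi/4), {4} -> -1, {5} -> exp(-3*I*pi/4), {6} -> -I, {7} -> -exp(3*I*pi/4).
Now take the inner product of this character with each irreducible chi from the table, <chi_2*chi_7, chi> = (1/8) sum_C |C| (chi_2*chi_7)(C) conj(chi(C)):
  <chi_2*chi_7, chi_0> = (1/8)[1*(1)*conj(1) + 1*(exp(I*pi/4))*conj(1) + 1*(I)*conj(1) + 1*(-exp(-I*pi/4))*conj(1) + 1*(-1)*conj(1) + 1*(exp(-3*I*pi/4))*conj(1) + 1*(-I)*conj(1) + 1*(-exp(3*I*pi/4))*conj(1)]
      = (1/8)[(1) + (exp(I*pi/4)) + (I) + (-exp(-I*pi/4)) + (-1) + (exp(-3*I*pi/4)) + (-I) + (-exp(3*I*pi/4))] = 0/8 = 0
  <chi_2*chi_7, chi_1> = (1/8)[1*(1)*conj(1) + 1*(exp(I*pi/4))*conj(exp(I*pi/4)) + 1*(I)*conj(I) + 1*(-exp(-I*pi/4))*conj(exp(3*I*pi/4)) + 1*(-1)*conj(-1) + 1*(exp(-3*I*pi/4))*conj(exp(-3*I*pi/4)) + 1*(-I)*conj(-I) + 1*(-exp(3*I*pi/4))*conj(exp(-I*pi/4))]
      = (1/8)[(1) + (1) + (1) + (1) + (1) + (1) + (1) + (1)] = 8/8 = 1
  <chi_2*chi_7, chi_2> = (1/8)[1*(1)*conj(1) + 1*(exp(I*pi/4))*conj(I) + 1*(I)*conj(-1) + 1*(-exp(-I*pi/4))*conj(-I) + 1*(-1)*conj(1) + 1*(exp(-3*I*pi/4))*conj(I) + 1*(-I)*conj(-1) + 1*(-exp(3*I*pi/4))*conj(-I)]
      = (1/8)[(1) + (-exp(3*I*pi/4)) + (-I) + (-exp(I*pi/4)) + (-1) + (-exp(-I*pi/4)) + (I) + (-exp(-3*I*pi/4))] = 0/8 = 0
  <chi_2*chi_7, chi_3> = (1/8)[1*(1)*conj(1) + 1*(exp(I*pi/4))*conj(exp(3*I*pi/4)) + 1*(I)*conj(-I) + 1*(-exp(-I*pi/4))*conj(exp(I*pi/4)) + 1*(-1)*conj(-1) + 1*(exp(-3*I*pi/4))*conj(exp(-I*pi/4)) + 1*(-I)*conj(I) + 1*(-exp(3*I*pi/4))*conj(exp(-3*I*pi/4))]
      = (1/8)[(1) + (-I) + (-1) + (I) + (1) + (-I) + (-1) + (I)] = 0/8 = 0
  <chi_2*chi_7, chi_4> = (1/8)[1*(1)*conj(1) + 1*(exp(I*pi/4))*conj(-1) + 1*(I)*conj(1) + 1*(-exp(-I*pi/4))*conj(-1) + 1*(-1)*conj(1) + 1*(exp(-3*I*pi/4))*conj(-1) + 1*(-I)*conj(1) + 1*(-exp(3*I*pi/4))*conj(-1)]
      = (1/8)[(1) + (-exp(I*pi/4)) + (I) + (exp(-I*pi/4)) + (-1) + (-exp(-3*I*pi/4)) + (-I) + (exp(3*I*pi/4))] = 0/8 = 0
  <chi_2*chi_7, chi_5> = (1/8)[1*(1)*conj(1) + 1*(exp(I*pi/4))*conj(exp(-3*I*pi/4)) + 1*(I)*conj(I) + 1*(-exp(-I*pi/4))*conj(exp(-I*pi/4)) + 1*(-1)*conj(-1) + 1*(exp(-3*I*pi/4))*conj(exp(I*pi/4)) + 1*(-I)*conj(-I) + 1*(-exp(3*I*pi/4))*conj(exp(3*I*pi/4))]
      = (1/8)[(1) + (-1) + (1) + (-1) + (1) + (-1) + (1) + (-1)] = 0/8 = 0
  <chi_2*chi_7, chi_6> = (1/8)[1*(1)*conj(1) + 1*(exp(I*pi/4))*conj(-I) + 1*(I)*conj(-1) + 1*(-exp(-I*pi/4))*conj(I) + 1*(-1)*conj(1) + 1*(exp(-3*I*pi/4))*conj(-I) + 1*(-I)*conj(-1) + 1*(-exp(3*I*pi/4))*conj(I)]
      = (1/8)[(1) + (exp(3*I*pi/4)) + (-I) + (exp(I*pi/4)) + (-1) + (exp(-I*pi/4)) + (I) + (exp(-3*I*pi/4))] = 0/8 = 0
  <chi_2*chi_7, chi_7> = (1/8)[1*(1)*conj(1) + 1*(exp(I*pi/4))*conj(exp(-I*pi/4)) + 1*(I)*conj(-I) + 1*(-exp(-I*pi/4))*conj(exp(-3*I*pi/4)) + 1*(-1)*conj(-1) + 1*(exp(-3*I*pi/4))*conj(exp(3*I*pi/4)) + 1*(-I)*conj(I) + 1*(-exp(3*I*pi/4))*conj(exp(I*pi/4))]
      = (1/8)[(1) + (I) + (-1) + (-I) + (1) + (I) + (-1) + (-I)] = 0/8 = 0
(Exp terms are combined using exp(i*s)*conj(exp(i*t)) = exp(i*(s-t)), and sums of them are collapsed using the identity that for every m > 1 the m distinct m-th roots of unity sum to 0, e.g. 1 + exp(2*I*pi/3) + exp(-2*I*pi/3) = 0.)
Hence the multiplicities are chi_1: 1. Dimension check: dim(chi_2)*dim(chi_7) = 1*1 = 1 and sum (mult * dim) = 1*1 = 1.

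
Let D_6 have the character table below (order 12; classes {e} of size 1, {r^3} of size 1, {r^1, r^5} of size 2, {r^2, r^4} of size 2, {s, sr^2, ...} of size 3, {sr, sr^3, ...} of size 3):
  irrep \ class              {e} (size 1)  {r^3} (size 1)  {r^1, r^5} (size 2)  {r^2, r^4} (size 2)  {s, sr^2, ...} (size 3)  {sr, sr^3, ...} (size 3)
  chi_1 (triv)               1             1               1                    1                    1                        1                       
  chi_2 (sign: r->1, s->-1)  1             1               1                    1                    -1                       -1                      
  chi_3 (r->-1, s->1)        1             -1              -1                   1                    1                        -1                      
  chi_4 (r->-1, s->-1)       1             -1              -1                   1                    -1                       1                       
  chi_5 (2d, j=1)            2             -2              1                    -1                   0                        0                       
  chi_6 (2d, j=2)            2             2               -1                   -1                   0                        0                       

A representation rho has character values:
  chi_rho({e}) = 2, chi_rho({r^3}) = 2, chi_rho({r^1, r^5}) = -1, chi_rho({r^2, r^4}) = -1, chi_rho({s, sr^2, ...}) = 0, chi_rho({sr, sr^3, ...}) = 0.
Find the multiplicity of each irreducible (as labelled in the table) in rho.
Multiplicities: chi_1: 0, chi_2: 0, chi_3: 0, chi_4: 0, chi_5: 0, chi_6: 1.

Explanation: Use <chi_rho, chi> = (1/|G|) sum_C |C| * chi_rho(C) * conj(chi(C)) with |G| = 12 for each irreducible chi in the table:
  <chi_rho, chi_1> = (1/12)[1*(2)*conj(1) + 1*(2)*conj(1) + 2*(-1)*conj(1) + 2*(-1)*conj(1) + 3*(0)*conj(1) + 3*(0)*conj(1)]
      = (1/12)[(2) + (2) + (-2) + (-2) + (0) + (0)] = 0/12 = 0
  <chi_rho, chi_2> = (1/12)[1*(2)*conj(1) + 1*(2)*conj(1) + 2*(-1)*conj(1) + 2*(-1)*conj(1) + 3*(0)*conj(-1) + 3*(0)*conj(-1)]
      = (1/12)[(2) + (2) + (-2) + (-2) + (0) + (0)] = 0/12 = 0
  <chi_rho, chi_3> = (1/12)[1*(2)*conj(1) + 1*(2)*conj(-1) + 2*(-1)*conj(-1) + 2*(-1)*conj(1) + 3*(0)*conj(1) + 3*(0)*conj(-1)]
      = (1/12)[(2) + (-2) + (2) + (-2) + (0) + (0)] = 0/12 = 0
  <chi_rho, chi_4> = (1/12)[1*(2)*conj(1) + 1*(2)*conj(-1) + 2*(-1)*conj(-1) + 2*(-1)*conj(1) + 3*(0)*conj(-1) + 3*(0)*conj(1)]
      = (1/12)[(2) + (-2) + (2) + (-2) + (0) + (0)] = 0/12 = 0
  <chi_rho, chi_5> = (1/12)[1*(2)*conj(2) + 1*(2)*conj(-2) + 2*(-1)*conj(1) + 2*(-1)*conj(-1) + 3*(0)*conj(0) + 3*(0)*conj(0)]
      = (1/12)[(4) + (-4) + (-2) + (2) + (0) + (0)] = 0/12 = 0
  <chi_rho, chi_6> = (1/12)[1*(2)*conj(2) + 1*(2)*conj(2) + 2*(-1)*conj(-1) + 2*(-1)*conj(-1) + 3*(0)*conj(0) + 3*(0)*conj(0)]
      = (1/12)[(4) + (4) + (2) + (2) + (0) + (0)] = 12/12 = 1
Dimension check: dim(rho) = sum (mult * dim) = 0*1 + 0*1 + 0*1 + 0*1 + 0*2 + 1*2 = 2 = chi_rho(e) = 2.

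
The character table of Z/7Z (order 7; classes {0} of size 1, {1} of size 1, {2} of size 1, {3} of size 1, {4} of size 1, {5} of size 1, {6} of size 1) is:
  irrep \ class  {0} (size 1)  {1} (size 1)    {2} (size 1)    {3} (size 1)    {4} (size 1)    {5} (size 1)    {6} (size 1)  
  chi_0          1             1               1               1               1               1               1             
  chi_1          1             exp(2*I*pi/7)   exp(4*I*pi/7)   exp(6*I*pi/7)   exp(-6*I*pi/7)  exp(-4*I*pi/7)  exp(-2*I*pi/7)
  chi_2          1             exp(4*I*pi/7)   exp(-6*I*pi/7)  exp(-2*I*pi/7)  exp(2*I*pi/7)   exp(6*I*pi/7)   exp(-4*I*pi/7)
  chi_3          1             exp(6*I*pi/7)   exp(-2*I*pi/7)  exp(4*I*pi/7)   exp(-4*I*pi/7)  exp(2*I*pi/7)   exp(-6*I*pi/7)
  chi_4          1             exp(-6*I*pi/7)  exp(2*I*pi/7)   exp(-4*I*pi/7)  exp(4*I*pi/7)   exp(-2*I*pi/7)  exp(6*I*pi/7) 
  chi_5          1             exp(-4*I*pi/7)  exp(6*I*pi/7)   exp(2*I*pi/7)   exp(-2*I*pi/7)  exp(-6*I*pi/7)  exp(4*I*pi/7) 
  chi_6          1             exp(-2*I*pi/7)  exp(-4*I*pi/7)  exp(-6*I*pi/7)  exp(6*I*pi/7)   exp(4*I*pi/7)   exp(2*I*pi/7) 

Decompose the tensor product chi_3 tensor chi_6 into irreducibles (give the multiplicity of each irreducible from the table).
chi_3 tensor chi_6 = chi_2 (all other irreducibles have multiplicity 0).

Solution. The character of a tensor product is the pointwise product (chi_3 * chi_6)(C) = chi_3(C) * chi_6(C):
  {0}: (1)*(1), {1}: (exp(6*I*pi/7))*(exp(-2*I*pi/7)), {2}: (exp(-2*I*pi/7))*(exp(-4*I*pi/7)), {3}: (exp(4*I*pi/7))*(exp(-6*I*pi/7)), {4}: (exp(-4*I*pi/7))*(exp(6*I*pi/7)), {5}: (exp(2*I*pi/7))*(exp(4*I*pi/7)), {6}: (exp(-6*I*pi/7))*(exp(2*I*pi/7))
so (chi_3 * chi_6) takes values
  {0} -> 1, {1} -> exp(4*I*pi/7), {2} -> exp(-6*I*pi/7), {3} -> exp(-2*I*pi/7), {4} -> exp(2*I*pi/7), {5} -> exp(6*I*pi/7), {6} -> exp(-4*I*pi/7).
Now take the inner product of this character with each irreducible chi from the table, <chi_3*chi_6, chi> = (1/7) sum_C |C| (chi_3*chi_6)(C) conj(chi(C)):
  <chi_3*chi_6, chi_0> = (1/7)[1*(1)*conj(1) + 1*(exp(4*I*pi/7))*conj(1) + 1*(exp(-6*I*pi/7))*conj(1) + 1*(exp(-2*I*pi/7))*conj(1) + 1*(exp(2*I*pi/7))*conj(1) + 1*(exp(6*I*pi/7))*conj(1) + 1*(exp(-4*I*pi/7))*conj(1)]
      = (1/7)[(1) + (exp(4*I*pi/7)) + (exp(-6*I*pi/7)) + (exp(-2*I*pi/7)) + (exp(2*I*pi/7)) + (exp(6*I*pi/7)) + (exp(-4*I*pi/7))] = 0/7 = 0
  <chi_3*chi_6, chi_1> = (1/7)[1*(1)*conj(1) + 1*(exp(4*I*pi/7))*conj(exp(2*I*pi/7)) + 1*(exp(-6*I*pi/7))*conj(exp(4*I*pi/7)) + 1*(exp(-2*I*pi/7))*conj(exp(6*I*pi/7)) + 1*(exp(2*I*pi/7))*conj(exp(-6*I*pi/7)) + 1*(exp(6*I*pi/7))*conj(exp(-4*I*pi/7)) + 1*(exp(-4*I*pi/7))*conj(exp(-2*I*pi/7))]
      = (1/7)[(1) + (exp(2*I*pi/7)) + (exp(4*I*pi/7)) + (exp(6*I*pi/7)) + (exp(-6*I*pi/7)) + (exp(-4*I*pi/7)) + (exp(-2*I*pi/7))] = 0/7 = 0
  <chi_3*chi_6, chi_2> = (1/7)[1*(1)*conj(1) + 1*(exp(4*I*pi/7))*conj(exp(4*I*pi/7)) + 1*(exp(-6*I*pi/7))*conj(exp(-6*I*pi/7)) + 1*(exp(-2*I*pi/7))*conj(exp(-2*I*pi/7)) + 1*(exp(2*I*pi/7))*conj(exp(2*I*pi/7)) + 1*(exp(6*I*pi/7))*conj(exp(6*I*pi/7)) + 1*(exp(-4*I*pi/7))*conj(exp(-4*I*pi/7))]
      = (1/7)[(1) + (1) + (1) + (1) + (1) + (1) + (1)] = 7/7 = 1
  <chi_3*chi_6, chi_3> = (1/7)[1*(1)*conj(1) + 1*(exp(4*I*pi/7))*conj(exp(6*I*pi/7)) + 1*(exp(-6*I*pi/7))*conj(exp(-2*I*pi/7)) + 1*(exp(-2*I*pi/7))*conj(exp(4*I*pi/7)) + 1*(exp(2*I*pi/7))*conj(exp(-4*I*pi/7)) + 1*(exp(6*I*pi/7))*conj(exp(2*I*pi/7)) + 1*(exp(-4*I*pi/7))*conj(exp(-6*I*pi/7))]
      = (1/7)[(1) + (exp(-2*I*pi/7)) + (exp(-4*I*pi/7)) + (exp(-6*I*pi/7)) + (exp(6*I*pi/7)) + (exp(4*I*pi/7)) + (exp(2*I*pi/7))] = 0/7 = 0
  <chi_3*chi_6, chi_4> = (1/7)[1*(1)*conj(1) + 1*(exp(4*I*pi/7))*conj(exp(-6*I*pi/7)) + 1*(exp(-6*I*pi/7))*conj(exp(2*I*pi/7)) + 1*(exp(-2*I*pi/7))*conj(exp(-4*I*pi/7)) + 1*(exp(2*I*pi/7))*conj(exp(4*I*pi/7)) + 1*(exp(6*I*pi/7))*conj(exp(-2*I*pi/7)) + 1*(exp(-4*I*pi/7))*conj(exp(6*I*pi/7))]
      = (1/7)[(1) + (exp(-4*I*pi/7)) + (exp(6*I*pi/7)) + (exp(2*I*pi/7)) + (exp(-2*I*pi/7)) + (exp(-6*I*pi/7)) + (exp(4*I*pi/7))] = 0/7 = 0
  <chi_3*chi_6, chi_5> = (1/7)[1*(1)*conj(1) + 1*(exp(4*I*pi/7))*conj(exp(-4*I*pi/7)) + 1*(exp(-6*I*pi/7))*conj(exp(6*I*pi/7)) + 1*(exp(-2*I*pi/7))*conj(exp(2*I*pi/7)) + 1*(exp(2*I*pi/7))*conj(exp(-2*I*pi/7)) + 1*(exp(6*I*pi/7))*conj(exp(-6*I*pi/7)) + 1*(exp(-4*I*pi/7))*conj(exp(4*I*pi/7))]
      = (1/7)[(1) + (exp(-6*I*pi/7)) + (exp(2*I*pi/7)) + (exp(-4*I*pi/7)) + (exp(4*I*pi/7)) + (exp(-2*I*pi/7)) + (exp(6*I*pi/7))] = 0/7 = 0
  <chi_3*chi_6, chi_6> = (1/7)[1*(1)*conj(1) + 1*(exp(4*I*pi/7))*conj(exp(-2*I*pi/7)) + 1*(exp(-6*I*pi/7))*conj(exp(-4*I*pi/7)) + 1*(exp(-2*I*pi/7))*conj(exp(-6*I*pi/7)) + 1*(exp(2*I*pi/7))*conj(exp(6*I*pi/7)) + 1*(exp(6*I*pi/7))*conj(exp(4*I*pi/7)) + 1*(exp(-4*I*pi/7))*conj(exp(2*I*pi/7))]
      = (1/7)[(1) + (exp(6*I*pi/7)) + (exp(-2*I*pi/7)) + (exp(4*I*pi/7)) + (exp(-4*I*pi/7)) + (exp(2*I*pi/7)) + (exp(-6*I*pi/7))] = 0/7 = 0
(Exp terms are combined using exp(i*s)*conj(exp(i*t)) = exp(i*(s-t)), and sums of them are collapsed using the identity that for every m > 1 the m distinct m-th roots of unity sum to 0, e.g. 1 + exp(2*I*pi/3) + exp(-2*I*pi/3) = 0.)
Hence the multiplicities are chi_2: 1. Dimension check: dim(chi_3)*dim(chi_6) = 1*1 = 1 and sum (mult * dim) = 1*1 = 1.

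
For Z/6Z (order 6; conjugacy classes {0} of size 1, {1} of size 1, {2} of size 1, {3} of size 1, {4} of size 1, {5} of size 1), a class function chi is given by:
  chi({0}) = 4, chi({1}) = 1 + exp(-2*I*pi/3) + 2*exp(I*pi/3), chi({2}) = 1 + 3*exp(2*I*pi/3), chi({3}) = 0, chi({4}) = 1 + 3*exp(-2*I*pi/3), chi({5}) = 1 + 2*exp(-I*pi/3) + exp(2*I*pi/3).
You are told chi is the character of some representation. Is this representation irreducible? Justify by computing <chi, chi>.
Not irreducible (reducible): <chi, chi> = 6 > 1.

Reasoning: <chi, chi> = (1/|G|) sum_C |C| * |chi(C)|^2 = (1/6)[1*|4|^2 + 1*|1 + exp(-2*I*pi/3) + 2*exp(I*pi/3)|^2 + 1*|1 + 3*exp(2*I*pi/3)|^2 + 1*|0|^2 + 1*|1 + 3*exp(-2*I*pi/3)|^2 + 1*|1 + 2*exp(-I*pi/3) + exp(2*I*pi/3)|^2]
  = (1/6)[(16) + (3) + (7) + (0) + (7) + (3)] = 36/6 = 6.
(Exp terms are combined using exp(i*s)*conj(exp(i*t)) = exp(i*(s-t)), and sums of them are collapsed using the identity that for every m > 1 the m distinct m-th roots of unity sum to 0, e.g. 1 + exp(2*I*pi/3) + exp(-2*I*pi/3) = 0.)
A character is irreducible iff <chi, chi> = 1, so this representation is reducible.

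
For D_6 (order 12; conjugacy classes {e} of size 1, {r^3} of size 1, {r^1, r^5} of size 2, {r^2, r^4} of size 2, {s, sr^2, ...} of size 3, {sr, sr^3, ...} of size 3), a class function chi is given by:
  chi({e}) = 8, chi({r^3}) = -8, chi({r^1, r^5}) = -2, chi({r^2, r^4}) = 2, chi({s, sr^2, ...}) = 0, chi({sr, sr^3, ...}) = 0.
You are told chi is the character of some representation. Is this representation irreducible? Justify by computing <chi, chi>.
Not irreducible (reducible): <chi, chi> = 12 > 1.

Justification: <chi, chi> = (1/|G|) sum_C |C| * |chi(C)|^2 = (1/12)[1*|8|^2 + 1*|-8|^2 + 2*|-2|^2 + 2*|2|^2 + 3*|0|^2 + 3*|0|^2]
  = (1/12)[(64) + (64) + (8) + (8) + (0) + (0)] = 144/12 = 12.
A character is irreducible iff <chi, chi> = 1, so this representation is reducible.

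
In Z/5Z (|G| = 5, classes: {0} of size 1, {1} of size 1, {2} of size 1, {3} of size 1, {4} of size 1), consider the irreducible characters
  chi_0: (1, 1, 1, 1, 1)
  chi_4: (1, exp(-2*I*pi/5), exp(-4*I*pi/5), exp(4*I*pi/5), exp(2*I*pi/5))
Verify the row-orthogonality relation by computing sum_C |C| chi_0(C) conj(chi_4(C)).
Sum = 0; so <chi_0, chi_4> = 0 (distinct irreducibles are orthogonal).

Why: Compute term by term over conjugacy classes (|C| * chi_0(C) * conj(chi_4(C))):
  1*(1)*conj(1) + 1*(1)*conj(exp(-2*I*pi/5)) + 1*(1)*conj(exp(-4*I*pi/5)) + 1*(1)*conj(exp(4*I*pi/5)) + 1*(1)*conj(exp(2*I*pi/5))
  = (1) + (exp(2*I*pi/5)) + (exp(4*I*pi/5)) + (exp(-4*I*pi/5)) + (exp(-2*I*pi/5))
  = 0.
(Exp terms are combined using exp(i*s)*conj(exp(i*t)) = exp(i*(s-t)), and sums of them are collapsed using the identity that for every m > 1 the m distinct m-th roots of unity sum to 0, e.g. 1 + exp(2*I*pi/3) + exp(-2*I*pi/3) = 0.)
Dividing by |G| = 5 gives 0/5 = 0, matching the row-orthogonality relation <chi_0, chi_4> = [chi_0 = chi_4].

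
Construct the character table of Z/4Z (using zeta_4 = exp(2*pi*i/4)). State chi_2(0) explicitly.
Character table of Z/4Z (irreps indexed chi_0,...,chi_3 with chi_k(m) = zeta_4^(k*m), zeta_4 = exp(2*pi*i/4)):
  irrep \ class  {0} (size 1)  {1} (size 1)  {2} (size 1)  {3} (size 1)
  chi_0          1             1             1             1           
  chi_1          1             I             -1            -I          
  chi_2          1             -1            1             -1          
  chi_3          1             -I            -1            I           

Spot check: chi_2(0) = zeta_4^(2*0) = zeta_4^0 = 1.

Why: Z/4Z is abelian, so all 4 irreducible complex representations are 1-dimensional. They are given by chi_k(m) = zeta_4^(k*m) for k = 0,...,3. Row orthogonality: sum_m chi_k(m) conj(chi_l(m)) = 4 * [k = l].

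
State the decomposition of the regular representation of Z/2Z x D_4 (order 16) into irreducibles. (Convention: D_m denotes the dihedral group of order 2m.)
Each irreducible V_i of dimension d_i appears with multiplicity d_i, i.e. rho_reg = (direct sum over all irreducibles V_i) d_i V_i. The irreducible dimensions for Z/2Z x D_4 are 1, 1, 1, 1, 1, 1, 1, 1, 2, 2: 8 irreducibles of dimension 1, each with multiplicity 1; 2 irreducibles of dimension 2, each with multiplicity 2. Total dimension 8*1*1 + 2*2*2 = 16 = |G|.

Why: General theorem: in the regular representation of a finite group G, each irreducible appears with multiplicity equal to its dimension. Check: dim(rho_reg) = sum d_i^2 = 1 + 1 + 1 + 1 + 1 + 1 + 1 + 1 + 4 + 4 = 16 = |G|.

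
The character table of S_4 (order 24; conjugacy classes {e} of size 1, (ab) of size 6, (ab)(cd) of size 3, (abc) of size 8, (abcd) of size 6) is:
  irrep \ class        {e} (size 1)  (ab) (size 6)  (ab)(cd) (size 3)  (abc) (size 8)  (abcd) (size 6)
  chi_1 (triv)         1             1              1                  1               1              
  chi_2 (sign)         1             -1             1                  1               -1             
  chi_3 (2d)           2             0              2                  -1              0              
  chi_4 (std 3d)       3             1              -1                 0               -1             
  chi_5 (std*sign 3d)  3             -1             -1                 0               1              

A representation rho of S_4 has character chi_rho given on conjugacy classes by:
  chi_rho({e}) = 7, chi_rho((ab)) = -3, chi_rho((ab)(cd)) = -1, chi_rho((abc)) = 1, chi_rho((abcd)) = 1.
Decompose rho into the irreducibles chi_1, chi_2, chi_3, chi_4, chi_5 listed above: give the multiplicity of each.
Multiplicities: chi_1: 0, chi_2: 1, chi_3: 0, chi_4: 0, chi_5: 2.

Justification: Use <chi_rho, chi> = (1/|G|) sum_C |C| * chi_rho(C) * conj(chi(C)) with |G| = 24 for each irreducible chi in the table:
  <chi_rho, chi_1> = (1/24)[1*(7)*conj(1) + 6*(-3)*conj(1) + 3*(-1)*conj(1) + 8*(1)*conj(1) + 6*(1)*conj(1)]
      = (1/24)[(7) + (-18) + (-3) + (8) + (6)] = 0/24 = 0
  <chi_rho, chi_2> = (1/24)[1*(7)*conj(1) + 6*(-3)*conj(-1) + 3*(-1)*conj(1) + 8*(1)*conj(1) + 6*(1)*conj(-1)]
      = (1/24)[(7) + (18) + (-3) + (8) + (-6)] = 24/24 = 1
  <chi_rho, chi_3> = (1/24)[1*(7)*conj(2) + 6*(-3)*conj(0) + 3*(-1)*conj(2) + 8*(1)*conj(-1) + 6*(1)*conj(0)]
      = (1/24)[(14) + (0) + (-6) + (-8) + (0)] = 0/24 = 0
  <chi_rho, chi_4> = (1/24)[1*(7)*conj(3) + 6*(-3)*conj(1) + 3*(-1)*conj(-1) + 8*(1)*conj(0) + 6*(1)*conj(-1)]
      = (1/24)[(21) + (-18) + (3) + (0) + (-6)] = 0/24 = 0
  <chi_rho, chi_5> = (1/24)[1*(7)*conj(3) + 6*(-3)*conj(-1) + 3*(-1)*conj(-1) + 8*(1)*conj(0) + 6*(1)*conj(1)]
      = (1/24)[(21) + (18) + (3) + (0) + (6)] = 48/24 = 2
Dimension check: dim(rho) = sum (mult * dim) = 0*1 + 1*1 + 0*2 + 0*3 + 2*3 = 7 = chi_rho(e) = 7.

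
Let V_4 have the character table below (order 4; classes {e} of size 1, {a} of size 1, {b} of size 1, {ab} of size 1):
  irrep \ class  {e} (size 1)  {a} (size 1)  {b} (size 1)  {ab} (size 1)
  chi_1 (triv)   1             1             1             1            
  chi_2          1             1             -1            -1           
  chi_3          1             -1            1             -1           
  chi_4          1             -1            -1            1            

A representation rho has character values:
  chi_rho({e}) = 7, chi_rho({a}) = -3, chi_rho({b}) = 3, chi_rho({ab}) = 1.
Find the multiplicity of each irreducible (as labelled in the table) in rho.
Multiplicities: chi_1: 2, chi_2: 0, chi_3: 3, chi_4: 2.

Proof sketch: Use <chi_rho, chi> = (1/|G|) sum_C |C| * chi_rho(C) * conj(chi(C)) with |G| = 4 for each irreducible chi in the table:
  <chi_rho, chi_1> = (1/4)[1*(7)*conj(1) + 1*(-3)*conj(1) + 1*(3)*conj(1) + 1*(1)*conj(1)]
      = (1/4)[(7) + (-3) + (3) + (1)] = 8/4 = 2
  <chi_rho, chi_2> = (1/4)[1*(7)*conj(1) + 1*(-3)*conj(1) + 1*(3)*conj(-1) + 1*(1)*conj(-1)]
      = (1/4)[(7) + (-3) + (-3) + (-1)] = 0/4 = 0
  <chi_rho, chi_3> = (1/4)[1*(7)*conj(1) + 1*(-3)*conj(-1) + 1*(3)*conj(1) + 1*(1)*conj(-1)]
      = (1/4)[(7) + (3) + (3) + (-1)] = 12/4 = 3
  <chi_rho, chi_4> = (1/4)[1*(7)*conj(1) + 1*(-3)*conj(-1) + 1*(3)*conj(-1) + 1*(1)*conj(1)]
      = (1/4)[(7) + (3) + (-3) + (1)] = 8/4 = 2
Dimension check: dim(rho) = sum (mult * dim) = 2*1 + 0*1 + 3*1 + 2*1 = 7 = chi_rho(e) = 7.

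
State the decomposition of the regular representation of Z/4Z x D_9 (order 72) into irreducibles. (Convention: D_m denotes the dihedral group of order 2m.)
Each irreducible V_i of dimension d_i appears with multiplicity d_i, i.e. rho_reg = (direct sum over all irreducibles V_i) d_i V_i. The irreducible dimensions for Z/4Z x D_9 are 1, 1, 1, 1, 1, 1, 1, 1, 2, 2, 2, 2, 2, 2, 2, 2, 2, 2, 2, 2, 2, 2, 2, 2: 8 irreducibles of dimension 1, each with multiplicity 1; 16 irreducibles of dimension 2, each with multiplicity 2. Total dimension 8*1*1 + 16*2*2 = 72 = |G|.

Proof sketch: General theorem: in the regular representation of a finite group G, each irreducible appears with multiplicity equal to its dimension. Check: dim(rho_reg) = sum d_i^2 = 1 + 1 + 1 + 1 + 1 + 1 + 1 + 1 + 4 + 4 + 4 + 4 + 4 + 4 + 4 + 4 + 4 + 4 + 4 + 4 + 4 + 4 + 4 + 4 = 72 = |G|.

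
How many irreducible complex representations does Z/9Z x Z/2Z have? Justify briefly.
18

Working: The number of irreducible complex representations of a finite group equals its number of conjugacy classes. Z/9Z x Z/2Z is abelian of order 18, so every element is its own conjugacy class: 18 classes, so Z/9Z x Z/2Z (order 18) has exactly 18 irreducible complex representations.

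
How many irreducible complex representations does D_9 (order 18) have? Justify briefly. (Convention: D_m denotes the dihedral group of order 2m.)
6

Working: The number of irreducible complex representations of a finite group equals its number of conjugacy classes. D_9 has 6 conjugacy classes ((n+3)/2 for n odd), so D_9 (order 18) has exactly 6 irreducible complex representations.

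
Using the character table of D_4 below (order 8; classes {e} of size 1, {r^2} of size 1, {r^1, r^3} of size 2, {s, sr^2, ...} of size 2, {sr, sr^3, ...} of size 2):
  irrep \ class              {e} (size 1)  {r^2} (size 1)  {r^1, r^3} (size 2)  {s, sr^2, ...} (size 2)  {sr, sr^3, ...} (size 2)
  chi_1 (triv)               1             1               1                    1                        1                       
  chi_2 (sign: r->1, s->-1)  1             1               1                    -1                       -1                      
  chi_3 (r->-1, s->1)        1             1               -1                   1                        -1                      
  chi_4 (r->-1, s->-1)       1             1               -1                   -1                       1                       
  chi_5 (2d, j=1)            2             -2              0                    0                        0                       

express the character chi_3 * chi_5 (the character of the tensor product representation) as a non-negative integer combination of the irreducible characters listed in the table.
chi_3 tensor chi_5 = chi_5 (all other irreducibles have multiplicity 0).

Solution. The character of a tensor product is the pointwise product (chi_3 * chi_5)(C) = chi_3(C) * chi_5(C):
  {e}: (1)*(2), {r^2}: (1)*(-2), {r^1, r^3}: (-1)*(0), {s, sr^2, ...}: (1)*(0), {sr, sr^3, ...}: (-1)*(0)
so (chi_3 * chi_5) takes values
  {e} -> 2, {r^2} -> -2, {r^1, r^3} -> 0, {s, sr^2, ...} -> 0, {sr, sr^3, ...} -> 0.
Now take the inner product of this character with each irreducible chi from the table, <chi_3*chi_5, chi> = (1/8) sum_C |C| (chi_3*chi_5)(C) conj(chi(C)):
  <chi_3*chi_5, chi_1> = (1/8)[1*(2)*conj(1) + 1*(-2)*conj(1) + 2*(0)*conj(1) + 2*(0)*conj(1) + 2*(0)*conj(1)]
      = (1/8)[(2) + (-2) + (0) + (0) + (0)] = 0/8 = 0
  <chi_3*chi_5, chi_2> = (1/8)[1*(2)*conj(1) + 1*(-2)*conj(1) + 2*(0)*conj(1) + 2*(0)*conj(-1) + 2*(0)*conj(-1)]
      = (1/8)[(2) + (-2) + (0) + (0) + (0)] = 0/8 = 0
  <chi_3*chi_5, chi_3> = (1/8)[1*(2)*conj(1) + 1*(-2)*conj(1) + 2*(0)*conj(-1) + 2*(0)*conj(1) + 2*(0)*conj(-1)]
      = (1/8)[(2) + (-2) + (0) + (0) + (0)] = 0/8 = 0
  <chi_3*chi_5, chi_4> = (1/8)[1*(2)*conj(1) + 1*(-2)*conj(1) + 2*(0)*conj(-1) + 2*(0)*conj(-1) + 2*(0)*conj(1)]
      = (1/8)[(2) + (-2) + (0) + (0) + (0)] = 0/8 = 0
  <chi_3*chi_5, chi_5> = (1/8)[1*(2)*conj(2) + 1*(-2)*conj(-2) + 2*(0)*conj(0) + 2*(0)*conj(0) + 2*(0)*conj(0)]
      = (1/8)[(4) + (4) + (0) + (0) + (0)] = 8/8 = 1
Hence the multiplicities are chi_5: 1. Dimension check: dim(chi_3)*dim(chi_5) = 1*2 = 2 and sum (mult * dim) = 1*2 = 2.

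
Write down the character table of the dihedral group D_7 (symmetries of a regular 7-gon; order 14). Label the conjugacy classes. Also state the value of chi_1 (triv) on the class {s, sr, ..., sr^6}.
Conjugacy classes: {e} of size 1, {r^1, r^6} of size 2, {r^2, r^5} of size 2, {r^3, r^4} of size 2, {s, sr, ..., sr^6} of size 7.
Character table:
  irrep \ class              {e} (size 1)  {r^1, r^6} (size 2)  {r^2, r^5} (size 2)  {r^3, r^4} (size 2)  {s, sr, ..., sr^6} (size 7)
  chi_1 (triv)               1             1                    1                    1                    1                          
  chi_2 (sign: r->1, s->-1)  1             1                    1                    1                    -1                         
  chi_3 (2d, j=1)            2             2*cos(2*pi/7)        -2*cos(3*pi/7)       -2*cos(pi/7)         0                          
  chi_4 (2d, j=2)            2             -2*cos(3*pi/7)       -2*cos(pi/7)         2*cos(2*pi/7)        0                          
  chi_5 (2d, j=3)            2             -2*cos(pi/7)         2*cos(2*pi/7)        -2*cos(3*pi/7)       0                          

Spot check: chi_1 (triv) on {s, sr, ..., sr^6} = 1.

Proof sketch: D_7 has order 2*7 = 14 with 5 conjugacy classes, hence 5 irreducibles. Sum of squared dims 1 + 1 + 4 + 4 + 4 = 14 = |G|. Linear characters come from the abelianisation; the 2-dimensional irreps have character r^k -> 2*cos(2*pi*j*k/7), reflections -> 0.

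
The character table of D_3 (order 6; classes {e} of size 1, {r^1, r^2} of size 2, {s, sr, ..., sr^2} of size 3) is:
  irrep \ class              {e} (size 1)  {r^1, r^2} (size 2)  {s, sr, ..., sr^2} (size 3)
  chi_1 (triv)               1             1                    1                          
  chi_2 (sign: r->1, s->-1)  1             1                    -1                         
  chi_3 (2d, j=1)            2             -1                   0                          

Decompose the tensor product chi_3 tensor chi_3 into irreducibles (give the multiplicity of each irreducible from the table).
chi_3 tensor chi_3 = chi_1 + chi_2 + chi_3 (all other irreducibles have multiplicity 0).

Proof sketch: The character of a tensor product is the pointwise product (chi_3 * chi_3)(C) = chi_3(C) * chi_3(C):
  {e}: (2)*(2), {r^1, r^2}: (-1)*(-1), {s, sr, ..., sr^2}: (0)*(0)
so (chi_3 * chi_3) takes values
  {e} -> 4, {r^1, r^2} -> 1, {s, sr, ..., sr^2} -> 0.
Now take the inner product of this character with each irreducible chi from the table, <chi_3*chi_3, chi> = (1/6) sum_C |C| (chi_3*chi_3)(C) conj(chi(C)):
  <chi_3*chi_3, chi_1> = (1/6)[1*(4)*conj(1) + 2*(1)*conj(1) + 3*(0)*conj(1)]
      = (1/6)[(4) + (2) + (0)] = 6/6 = 1
  <chi_3*chi_3, chi_2> = (1/6)[1*(4)*conj(1) + 2*(1)*conj(1) + 3*(0)*conj(-1)]
      = (1/6)[(4) + (2) + (0)] = 6/6 = 1
  <chi_3*chi_3, chi_3> = (1/6)[1*(4)*conj(2) + 2*(1)*conj(-1) + 3*(0)*conj(0)]
      = (1/6)[(8) + (-2) + (0)] = 6/6 = 1
Hence the multiplicities are chi_1: 1, chi_2: 1, chi_3: 1. Dimension check: dim(chi_3)*dim(chi_3) = 2*2 = 4 and sum (mult * dim) = 1*1 + 1*1 + 1*2 = 4.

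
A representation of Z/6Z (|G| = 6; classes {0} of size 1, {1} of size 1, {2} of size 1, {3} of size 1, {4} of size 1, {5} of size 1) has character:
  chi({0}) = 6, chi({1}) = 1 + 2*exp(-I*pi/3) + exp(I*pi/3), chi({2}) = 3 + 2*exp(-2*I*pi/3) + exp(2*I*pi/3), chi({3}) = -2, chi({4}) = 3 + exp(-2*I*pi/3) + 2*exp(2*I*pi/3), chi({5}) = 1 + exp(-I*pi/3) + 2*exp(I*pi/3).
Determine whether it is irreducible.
Not irreducible (reducible): <chi, chi> = 10 > 1.

Reasoning: <chi, chi> = (1/|G|) sum_C |C| * |chi(C)|^2 = (1/6)[1*|6|^2 + 1*|1 + 2*exp(-I*pi/3) + exp(I*pi/3)|^2 + 1*|3 + 2*exp(-2*I*pi/3) + exp(2*I*pi/3)|^2 + 1*|-2|^2 + 1*|3 + exp(-2*I*pi/3) + 2*exp(2*I*pi/3)|^2 + 1*|1 + exp(-I*pi/3) + 2*exp(I*pi/3)|^2]
  = (1/6)[(36) + (7) + (3) + (4) + (3) + (7)] = 60/6 = 10.
(Exp terms are combined using exp(i*s)*conj(exp(i*t)) = exp(i*(s-t)), and sums of them are collapsed using the identity that for every m > 1 the m distinct m-th roots of unity sum to 0, e.g. 1 + exp(2*I*pi/3) + exp(-2*I*pi/3) = 0.)
A character is irreducible iff <chi, chi> = 1, so this representation is reducible.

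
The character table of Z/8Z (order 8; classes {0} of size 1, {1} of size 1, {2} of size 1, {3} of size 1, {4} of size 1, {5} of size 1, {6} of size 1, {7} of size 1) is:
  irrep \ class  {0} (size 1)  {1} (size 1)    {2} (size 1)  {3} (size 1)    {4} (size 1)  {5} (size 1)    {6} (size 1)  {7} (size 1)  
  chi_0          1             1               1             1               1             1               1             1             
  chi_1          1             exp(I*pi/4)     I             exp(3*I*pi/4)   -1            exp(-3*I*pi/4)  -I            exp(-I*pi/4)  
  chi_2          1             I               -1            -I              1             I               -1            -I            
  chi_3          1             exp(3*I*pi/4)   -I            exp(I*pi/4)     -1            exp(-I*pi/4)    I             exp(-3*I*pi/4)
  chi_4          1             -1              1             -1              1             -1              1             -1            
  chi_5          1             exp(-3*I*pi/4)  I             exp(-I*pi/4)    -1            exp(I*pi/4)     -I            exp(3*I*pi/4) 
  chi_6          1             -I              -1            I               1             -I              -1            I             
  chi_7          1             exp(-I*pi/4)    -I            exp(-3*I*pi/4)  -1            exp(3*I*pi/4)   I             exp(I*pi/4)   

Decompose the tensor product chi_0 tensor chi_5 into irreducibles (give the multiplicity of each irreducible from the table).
chi_0 tensor chi_5 = chi_5 (all other irreducibles have multiplicity 0).

Why: The character of a tensor product is the pointwise product (chi_0 * chi_5)(C) = chi_0(C) * chi_5(C):
  {0}: (1)*(1), {1}: (1)*(exp(-3*I*pi/4)), {2}: (1)*(I), {3}: (1)*(exp(-I*pi/4)), {4}: (1)*(-1), {5}: (1)*(exp(I*pi/4)), {6}: (1)*(-I), {7}: (1)*(exp(3*I*pi/4))
so (chi_0 * chi_5) takes values
  {0} -> 1, {1} -> exp(-3*I*pi/4), {2} -> I, {3} -> exp(-I*pi/4), {4} -> -1, {5} -> exp(I*pi/4), {6} -> -I, {7} -> exp(3*I*pi/4).
Now take the inner product of this character with each irreducible chi from the table, <chi_0*chi_5, chi> = (1/8) sum_C |C| (chi_0*chi_5)(C) conj(chi(C)):
  <chi_0*chi_5, chi_0> = (1/8)[1*(1)*conj(1) + 1*(exp(-3*I*pi/4))*conj(1) + 1*(I)*conj(1) + 1*(exp(-I*pi/4))*conj(1) + 1*(-1)*conj(1) + 1*(exp(I*pi/4))*conj(1) + 1*(-I)*conj(1) + 1*(exp(3*I*pi/4))*conj(1)]
      = (1/8)[(1) + (exp(-3*I*pi/4)) + (I) + (exp(-I*pi/4)) + (-1) + (exp(I*pi/4)) + (-I) + (exp(3*I*pi/4))] = 0/8 = 0
  <chi_0*chi_5, chi_1> = (1/8)[1*(1)*conj(1) + 1*(exp(-3*I*pi/4))*conj(exp(I*pi/4)) + 1*(I)*conj(I) + 1*(exp(-I*pi/4))*conj(exp(3*I*pi/4)) + 1*(-1)*conj(-1) + 1*(exp(I*pi/4))*conj(exp(-3*I*pi/4)) + 1*(-I)*conj(-I) + 1*(exp(3*I*pi/4))*conj(exp(-I*pi/4))]
      = (1/8)[(1) + (-1) + (1) + (-1) + (1) + (-1) + (1) + (-1)] = 0/8 = 0
  <chi_0*chi_5, chi_2> = (1/8)[1*(1)*conj(1) + 1*(exp(-3*I*pi/4))*conj(I) + 1*(I)*conj(-1) + 1*(exp(-I*pi/4))*conj(-I) + 1*(-1)*conj(1) + 1*(exp(I*pi/4))*conj(I) + 1*(-I)*conj(-1) + 1*(exp(3*I*pi/4))*conj(-I)]
      = (1/8)[(1) + (-exp(-I*pi/4)) + (-I) + (exp(I*pi/4)) + (-1) + (-exp(3*I*pi/4)) + (I) + (exp(-3*I*pi/4))] = 0/8 = 0
  <chi_0*chi_5, chi_3> = (1/8)[1*(1)*conj(1) + 1*(exp(-3*I*pi/4))*conj(exp(3*I*pi/4)) + 1*(I)*conj(-I) + 1*(exp(-I*pi/4))*conj(exp(I*pi/4)) + 1*(-1)*conj(-1) + 1*(exp(I*pi/4))*conj(exp(-I*pi/4)) + 1*(-I)*conj(I) + 1*(exp(3*I*pi/4))*conj(exp(-3*I*pi/4))]
      = (1/8)[(1) + (I) + (-1) + (-I) + (1) + (I) + (-1) + (-I)] = 0/8 = 0
  <chi_0*chi_5, chi_4> = (1/8)[1*(1)*conj(1) + 1*(exp(-3*I*pi/4))*conj(-1) + 1*(I)*conj(1) + 1*(exp(-I*pi/4))*conj(-1) + 1*(-1)*conj(1) + 1*(exp(I*pi/4))*conj(-1) + 1*(-I)*conj(1) + 1*(exp(3*I*pi/4))*conj(-1)]
      = (1/8)[(1) + (-exp(-3*I*pi/4)) + (I) + (-exp(-I*pi/4)) + (-1) + (-exp(I*pi/4)) + (-I) + (-exp(3*I*pi/4))] = 0/8 = 0
  <chi_0*chi_5, chi_5> = (1/8)[1*(1)*conj(1) + 1*(exp(-3*I*pi/4))*conj(exp(-3*I*pi/4)) + 1*(I)*conj(I) + 1*(exp(-I*pi/4))*conj(exp(-I*pi/4)) + 1*(-1)*conj(-1) + 1*(exp(I*pi/4))*conj(exp(I*pi/4)) + 1*(-I)*conj(-I) + 1*(exp(3*I*pi/4))*conj(exp(3*I*pi/4))]
      = (1/8)[(1) + (1) + (1) + (1) + (1) + (1) + (1) + (1)] = 8/8 = 1
  <chi_0*chi_5, chi_6> = (1/8)[1*(1)*conj(1) + 1*(exp(-3*I*pi/4))*conj(-I) + 1*(I)*conj(-1) + 1*(exp(-I*pi/4))*conj(I) + 1*(-1)*conj(1) + 1*(exp(I*pi/4))*conj(-I) + 1*(-I)*conj(-1) + 1*(exp(3*I*pi/4))*conj(I)]
      = (1/8)[(1) + (exp(-I*pi/4)) + (-I) + (-exp(I*pi/4)) + (-1) + (exp(3*I*pi/4)) + (I) + (-exp(-3*I*pi/4))] = 0/8 = 0
  <chi_0*chi_5, chi_7> = (1/8)[1*(1)*conj(1) + 1*(exp(-3*I*pi/4))*conj(exp(-I*pi/4)) + 1*(I)*conj(-I) + 1*(exp(-I*pi/4))*conj(exp(-3*I*pi/4)) + 1*(-1)*conj(-1) + 1*(exp(I*pi/4))*conj(exp(3*I*pi/4)) + 1*(-I)*conj(I) + 1*(exp(3*I*pi/4))*conj(exp(I*pi/4))]
      = (1/8)[(1) + (-I) + (-1) + (I) + (1) + (-I) + (-1) + (I)] = 0/8 = 0
(Exp terms are combined using exp(i*s)*conj(exp(i*t)) = exp(i*(s-t)), and sums of them are collapsed using the identity that for every m > 1 the m distinct m-th roots of unity sum to 0, e.g. 1 + exp(2*I*pi/3) + exp(-2*I*pi/3) = 0.)
Hence the multiplicities are chi_5: 1. Dimension check: dim(chi_0)*dim(chi_5) = 1*1 = 1 and sum (mult * dim) = 1*1 = 1.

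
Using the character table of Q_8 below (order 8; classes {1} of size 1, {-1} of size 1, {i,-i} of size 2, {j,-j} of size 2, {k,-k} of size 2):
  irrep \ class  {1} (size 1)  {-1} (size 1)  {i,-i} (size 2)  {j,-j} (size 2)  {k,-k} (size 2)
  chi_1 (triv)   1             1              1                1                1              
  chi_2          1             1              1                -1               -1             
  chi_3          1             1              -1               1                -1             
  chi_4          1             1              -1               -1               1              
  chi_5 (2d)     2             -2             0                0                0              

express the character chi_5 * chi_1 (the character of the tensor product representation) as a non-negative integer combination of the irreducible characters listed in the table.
chi_5 tensor chi_1 = chi_5 (all other irreducibles have multiplicity 0).

Justification: The character of a tensor product is the pointwise product (chi_5 * chi_1)(C) = chi_5(C) * chi_1(C):
  {1}: (2)*(1), {-1}: (-2)*(1), {i,-i}: (0)*(1), {j,-j}: (0)*(1), {k,-k}: (0)*(1)
so (chi_5 * chi_1) takes values
  {1} -> 2, {-1} -> -2, {i,-i} -> 0, {j,-j} -> 0, {k,-k} -> 0.
Now take the inner product of this character with each irreducible chi from the table, <chi_5*chi_1, chi> = (1/8) sum_C |C| (chi_5*chi_1)(C) conj(chi(C)):
  <chi_5*chi_1, chi_1> = (1/8)[1*(2)*conj(1) + 1*(-2)*conj(1) + 2*(0)*conj(1) + 2*(0)*conj(1) + 2*(0)*conj(1)]
      = (1/8)[(2) + (-2) + (0) + (0) + (0)] = 0/8 = 0
  <chi_5*chi_1, chi_2> = (1/8)[1*(2)*conj(1) + 1*(-2)*conj(1) + 2*(0)*conj(1) + 2*(0)*conj(-1) + 2*(0)*conj(-1)]
      = (1/8)[(2) + (-2) + (0) + (0) + (0)] = 0/8 = 0
  <chi_5*chi_1, chi_3> = (1/8)[1*(2)*conj(1) + 1*(-2)*conj(1) + 2*(0)*conj(-1) + 2*(0)*conj(1) + 2*(0)*conj(-1)]
      = (1/8)[(2) + (-2) + (0) + (0) + (0)] = 0/8 = 0
  <chi_5*chi_1, chi_4> = (1/8)[1*(2)*conj(1) + 1*(-2)*conj(1) + 2*(0)*conj(-1) + 2*(0)*conj(-1) + 2*(0)*conj(1)]
      = (1/8)[(2) + (-2) + (0) + (0) + (0)] = 0/8 = 0
  <chi_5*chi_1, chi_5> = (1/8)[1*(2)*conj(2) + 1*(-2)*conj(-2) + 2*(0)*conj(0) + 2*(0)*conj(0) + 2*(0)*conj(0)]
      = (1/8)[(4) + (4) + (0) + (0) + (0)] = 8/8 = 1
Hence the multiplicities are chi_5: 1. Dimension check: dim(chi_5)*dim(chi_1) = 2*1 = 2 and sum (mult * dim) = 1*2 = 2.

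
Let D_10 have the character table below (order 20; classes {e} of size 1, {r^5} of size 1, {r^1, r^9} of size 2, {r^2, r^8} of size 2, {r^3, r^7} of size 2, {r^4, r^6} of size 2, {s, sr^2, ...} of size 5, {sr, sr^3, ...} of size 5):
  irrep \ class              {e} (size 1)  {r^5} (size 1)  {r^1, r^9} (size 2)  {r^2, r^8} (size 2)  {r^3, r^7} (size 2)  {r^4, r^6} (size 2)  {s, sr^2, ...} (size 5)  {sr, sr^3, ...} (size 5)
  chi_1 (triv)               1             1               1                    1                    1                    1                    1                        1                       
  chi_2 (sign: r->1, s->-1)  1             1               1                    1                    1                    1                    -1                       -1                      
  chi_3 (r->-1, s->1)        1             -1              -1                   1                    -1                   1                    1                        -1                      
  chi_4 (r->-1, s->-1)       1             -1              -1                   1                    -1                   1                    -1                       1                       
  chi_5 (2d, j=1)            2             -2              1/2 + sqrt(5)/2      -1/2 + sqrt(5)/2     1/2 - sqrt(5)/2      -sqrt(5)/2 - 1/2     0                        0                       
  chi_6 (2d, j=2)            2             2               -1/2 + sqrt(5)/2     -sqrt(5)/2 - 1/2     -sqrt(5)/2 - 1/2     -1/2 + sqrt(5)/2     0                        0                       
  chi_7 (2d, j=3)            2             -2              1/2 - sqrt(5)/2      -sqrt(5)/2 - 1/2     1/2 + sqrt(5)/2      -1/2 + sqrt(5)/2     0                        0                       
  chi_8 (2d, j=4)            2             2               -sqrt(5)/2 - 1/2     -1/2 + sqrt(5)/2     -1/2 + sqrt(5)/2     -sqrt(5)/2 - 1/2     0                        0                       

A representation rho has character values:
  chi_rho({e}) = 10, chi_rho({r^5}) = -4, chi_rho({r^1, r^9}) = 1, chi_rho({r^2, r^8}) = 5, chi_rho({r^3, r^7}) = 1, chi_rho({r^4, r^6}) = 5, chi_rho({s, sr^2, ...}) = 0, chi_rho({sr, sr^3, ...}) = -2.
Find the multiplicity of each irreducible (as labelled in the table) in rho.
Multiplicities: chi_1: 1, chi_2: 2, chi_3: 2, chi_4: 1, chi_5: 1, chi_6: 0, chi_7: 1, chi_8: 0.

Justification: Use <chi_rho, chi> = (1/|G|) sum_C |C| * chi_rho(C) * conj(chi(C)) with |G| = 20 for each irreducible chi in the table:
  <chi_rho, chi_1> = (1/20)[1*(10)*conj(1) + 1*(-4)*conj(1) + 2*(1)*conj(1) + 2*(5)*conj(1) + 2*(1)*conj(1) + 2*(5)*conj(1) + 5*(0)*conj(1) + 5*(-2)*conj(1)]
      = (1/20)[(10) + (-4) + (2) + (10) + (2) + (10) + (0) + (-10)] = 20/20 = 1
  <chi_rho, chi_2> = (1/20)[1*(10)*conj(1) + 1*(-4)*conj(1) + 2*(1)*conj(1) + 2*(5)*conj(1) + 2*(1)*conj(1) + 2*(5)*conj(1) + 5*(0)*conj(-1) + 5*(-2)*conj(-1)]
      = (1/20)[(10) + (-4) + (2) + (10) + (2) + (10) + (0) + (10)] = 40/20 = 2
  <chi_rho, chi_3> = (1/20)[1*(10)*conj(1) + 1*(-4)*conj(-1) + 2*(1)*conj(-1) + 2*(5)*conj(1) + 2*(1)*conj(-1) + 2*(5)*conj(1) + 5*(0)*conj(1) + 5*(-2)*conj(-1)]
      = (1/20)[(10) + (4) + (-2) + (10) + (-2) + (10) + (0) + (10)] = 40/20 = 2
  <chi_rho, chi_4> = (1/20)[1*(10)*conj(1) + 1*(-4)*conj(-1) + 2*(1)*conj(-1) + 2*(5)*conj(1) + 2*(1)*conj(-1) + 2*(5)*conj(1) + 5*(0)*conj(-1) + 5*(-2)*conj(1)]
      = (1/20)[(10) + (4) + (-2) + (10) + (-2) + (10) + (0) + (-10)] = 20/20 = 1
  <chi_rho, chi_5> = (1/20)[1*(10)*conj(2) + 1*(-4)*conj(-2) + 2*(1)*conj(1/2 + sqrt(5)/2) + 2*(5)*conj(-1/2 + sqrt(5)/2) + 2*(1)*conj(1/2 - sqrt(5)/2) + 2*(5)*conj(-sqrt(5)/2 - 1/2) + 5*(0)*conj(0) + 5*(-2)*conj(0)]
      = (1/20)[(20) + (8) + (1 + sqrt(5)) + (-5 + 5*sqrt(5)) + (1 - sqrt(5)) + (-5*sqrt(5) - 5) + (0) + (0)] = 20/20 = 1
  <chi_rho, chi_6> = (1/20)[1*(10)*conj(2) + 1*(-4)*conj(2) + 2*(1)*conj(-1/2 + sqrt(5)/2) + 2*(5)*conj(-sqrt(5)/2 - 1/2) + 2*(1)*conj(-sqrt(5)/2 - 1/2) + 2*(5)*conj(-1/2 + sqrt(5)/2) + 5*(0)*conj(0) + 5*(-2)*conj(0)]
      = (1/20)[(20) + (-8) + (-1 + sqrt(5)) + (-5*sqrt(5) - 5) + (-sqrt(5) - 1) + (-5 + 5*sqrt(5)) + (0) + (0)] = 0/20 = 0
  <chi_rho, chi_7> = (1/20)[1*(10)*conj(2) + 1*(-4)*conj(-2) + 2*(1)*conj(1/2 - sqrt(5)/2) + 2*(5)*conj(-sqrt(5)/2 - 1/2) + 2*(1)*conj(1/2 + sqrt(5)/2) + 2*(5)*conj(-1/2 + sqrt(5)/2) + 5*(0)*conj(0) + 5*(-2)*conj(0)]
      = (1/20)[(20) + (8) + (1 - sqrt(5)) + (-5*sqrt(5) - 5) + (1 + sqrt(5)) + (-5 + 5*sqrt(5)) + (0) + (0)] = 20/20 = 1
  <chi_rho, chi_8> = (1/20)[1*(10)*conj(2) + 1*(-4)*conj(2) + 2*(1)*conj(-sqrt(5)/2 - 1/2) + 2*(5)*conj(-1/2 + sqrt(5)/2) + 2*(1)*conj(-1/2 + sqrt(5)/2) + 2*(5)*conj(-sqrt(5)/2 - 1/2) + 5*(0)*conj(0) + 5*(-2)*conj(0)]
      = (1/20)[(20) + (-8) + (-sqrt(5) - 1) + (-5 + 5*sqrt(5)) + (-1 + sqrt(5)) + (-5*sqrt(5) - 5) + (0) + (0)] = 0/20 = 0
Dimension check: dim(rho) = sum (mult * dim) = 1*1 + 2*1 + 2*1 + 1*1 + 1*2 + 0*2 + 1*2 + 0*2 = 10 = chi_rho(e) = 10.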